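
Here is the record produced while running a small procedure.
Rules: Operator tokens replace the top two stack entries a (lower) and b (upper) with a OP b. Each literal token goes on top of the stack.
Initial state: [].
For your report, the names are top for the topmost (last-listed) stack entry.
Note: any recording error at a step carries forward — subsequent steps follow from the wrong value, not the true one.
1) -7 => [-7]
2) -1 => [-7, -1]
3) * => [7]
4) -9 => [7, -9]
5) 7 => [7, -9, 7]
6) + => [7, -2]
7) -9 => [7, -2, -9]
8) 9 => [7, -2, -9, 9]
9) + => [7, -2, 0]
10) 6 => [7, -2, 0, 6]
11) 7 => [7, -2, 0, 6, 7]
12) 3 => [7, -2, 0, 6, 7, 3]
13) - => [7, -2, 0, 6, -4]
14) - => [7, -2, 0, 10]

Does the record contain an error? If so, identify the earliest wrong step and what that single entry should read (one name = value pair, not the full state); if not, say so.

Recomputing the run from the initial state:
step 1: [-7]
step 2: [-7, -1]
step 3: [7]
step 4: [7, -9]
step 5: [7, -9, 7]
step 6: [7, -2]
step 7: [7, -2, -9]
step 8: [7, -2, -9, 9]
step 9: [7, -2, 0]
step 10: [7, -2, 0, 6]
step 11: [7, -2, 0, 6, 7]
step 12: [7, -2, 0, 6, 7, 3]
step 13: [7, -2, 0, 6, 4]
step 14: [7, -2, 0, 2]
The first disagreement with the record is at step 13, where the value should be top = 4.

step 13, top = 4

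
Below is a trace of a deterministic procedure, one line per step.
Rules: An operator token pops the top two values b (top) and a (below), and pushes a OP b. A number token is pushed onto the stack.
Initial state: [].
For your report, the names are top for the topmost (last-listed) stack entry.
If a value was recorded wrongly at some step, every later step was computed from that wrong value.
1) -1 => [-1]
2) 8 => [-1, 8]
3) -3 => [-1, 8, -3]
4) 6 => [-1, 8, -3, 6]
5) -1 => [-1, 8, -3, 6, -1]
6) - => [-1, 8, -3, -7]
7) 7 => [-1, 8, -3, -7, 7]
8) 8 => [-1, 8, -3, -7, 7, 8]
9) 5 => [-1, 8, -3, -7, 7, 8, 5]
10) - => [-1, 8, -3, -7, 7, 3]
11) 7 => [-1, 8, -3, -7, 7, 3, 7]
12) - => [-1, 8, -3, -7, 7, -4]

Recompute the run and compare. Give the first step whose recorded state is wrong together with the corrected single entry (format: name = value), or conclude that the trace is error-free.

step 6, top = 7

step 1: push -1: top = -1 -> verified
step 2: push 8: top = 8 -> verified
step 3: push -3: top = -3 -> checks out
step 4: push 6: top = 6 -> checks out
step 5: push -1: top = -1 -> matches
step 6: 6 - -1 = 7 -> the trace has a different value
So the first discrepancy is step 6, where the right value is top = 7.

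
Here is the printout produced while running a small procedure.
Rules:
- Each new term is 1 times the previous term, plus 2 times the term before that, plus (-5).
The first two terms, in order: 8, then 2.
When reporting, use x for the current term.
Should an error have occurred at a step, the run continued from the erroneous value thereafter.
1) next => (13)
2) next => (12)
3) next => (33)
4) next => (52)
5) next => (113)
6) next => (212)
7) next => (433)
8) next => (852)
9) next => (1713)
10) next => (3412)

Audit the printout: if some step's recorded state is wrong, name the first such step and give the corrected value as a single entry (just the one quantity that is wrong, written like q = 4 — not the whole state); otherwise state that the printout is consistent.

no error

1. x = 1*(2) + (2)*(8) + (-5) = 13 (same as recorded)
2. x = 1*(13) + (2)*(2) + (-5) = 12 (verified)
3. x = 1*(12) + (2)*(13) + (-5) = 33 (confirmed correct)
4. x = 1*(33) + (2)*(12) + (-5) = 52 (confirmed correct)
5. x = 1*(52) + (2)*(33) + (-5) = 113 (no discrepancy)
6. x = 1*(113) + (2)*(52) + (-5) = 212 (consistent with the printout)
7. x = 1*(212) + (2)*(113) + (-5) = 433 (matches)
8. x = 1*(433) + (2)*(212) + (-5) = 852 (same as recorded)
9. x = 1*(852) + (2)*(433) + (-5) = 1713 (no discrepancy)
10. x = 1*(1713) + (2)*(852) + (-5) = 3412 (matches)
Each recorded entry agrees with the recomputation.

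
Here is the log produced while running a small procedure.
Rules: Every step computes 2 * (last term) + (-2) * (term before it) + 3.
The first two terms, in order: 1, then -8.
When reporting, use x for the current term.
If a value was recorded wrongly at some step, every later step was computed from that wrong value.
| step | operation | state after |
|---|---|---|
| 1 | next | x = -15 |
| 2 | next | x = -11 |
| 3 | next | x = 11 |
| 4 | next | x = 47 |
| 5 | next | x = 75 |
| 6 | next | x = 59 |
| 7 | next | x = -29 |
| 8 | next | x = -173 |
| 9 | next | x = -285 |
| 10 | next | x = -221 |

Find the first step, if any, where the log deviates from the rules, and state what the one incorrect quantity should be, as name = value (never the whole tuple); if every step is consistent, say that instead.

Recomputing the run from the initial state:
step 1: x = -15
step 2: x = -11
step 3: x = 11
step 4: x = 47
step 5: x = 75
step 6: x = 59
step 7: x = -29
step 8: x = -173
step 9: x = -285
step 10: x = -221
This matches the log at every step.

no error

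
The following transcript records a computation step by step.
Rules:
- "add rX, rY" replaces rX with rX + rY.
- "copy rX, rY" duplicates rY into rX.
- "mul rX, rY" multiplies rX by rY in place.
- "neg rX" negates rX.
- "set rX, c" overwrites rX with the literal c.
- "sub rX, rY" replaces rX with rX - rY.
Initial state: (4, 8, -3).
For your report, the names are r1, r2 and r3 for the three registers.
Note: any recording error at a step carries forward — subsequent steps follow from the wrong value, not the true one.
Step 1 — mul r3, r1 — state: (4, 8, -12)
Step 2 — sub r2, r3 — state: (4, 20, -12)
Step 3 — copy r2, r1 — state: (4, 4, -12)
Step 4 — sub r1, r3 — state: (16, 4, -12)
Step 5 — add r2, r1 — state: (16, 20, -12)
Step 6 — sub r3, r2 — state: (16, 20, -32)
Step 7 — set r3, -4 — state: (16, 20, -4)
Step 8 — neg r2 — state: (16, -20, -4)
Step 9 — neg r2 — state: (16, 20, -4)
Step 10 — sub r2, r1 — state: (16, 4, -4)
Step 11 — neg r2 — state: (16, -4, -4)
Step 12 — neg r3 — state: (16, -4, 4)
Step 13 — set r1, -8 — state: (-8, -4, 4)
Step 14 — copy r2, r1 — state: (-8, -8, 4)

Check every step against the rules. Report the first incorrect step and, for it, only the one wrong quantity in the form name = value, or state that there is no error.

no error

Step 1: r3 = -3 * 4 = -12 — checks out.
Step 2: r2 = 8 - -12 = 20 — exactly as logged.
Step 3: r2 = 4 — in agreement.
Step 4: r1 = 4 - -12 = 16 — consistent with the transcript.
Step 5: r2 = 4 + 16 = 20 — consistent with the transcript.
Step 6: r3 = -12 - 20 = -32 — consistent with the transcript.
Step 7: r3 = -4 — verified.
Step 8: r2 = -(20) = -20 — in agreement.
Step 9: r2 = -(-20) = 20 — no discrepancy.
Step 10: r2 = 20 - 16 = 4 — confirmed correct.
Step 11: r2 = -(4) = -4 — agrees with the transcript.
Step 12: r3 = -(-4) = 4 — confirmed correct.
Step 13: r1 = -8 — confirmed correct.
Step 14: r2 = -8 — confirmed correct.
Each recorded entry agrees with the recomputation.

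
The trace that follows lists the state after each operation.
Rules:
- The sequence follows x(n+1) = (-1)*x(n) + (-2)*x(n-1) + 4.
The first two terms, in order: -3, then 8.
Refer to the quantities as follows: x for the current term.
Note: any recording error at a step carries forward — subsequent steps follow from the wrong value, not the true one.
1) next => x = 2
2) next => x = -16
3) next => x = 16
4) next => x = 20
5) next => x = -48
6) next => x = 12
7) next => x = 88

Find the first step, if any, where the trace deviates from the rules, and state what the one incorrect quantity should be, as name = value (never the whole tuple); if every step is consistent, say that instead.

step 1: x = -1*(8) + (-2)*(-3) + (4) = 2 -> same as recorded
step 2: x = -1*(2) + (-2)*(8) + (4) = -14 -> the entry is off here
First incorrect step: 2; the correct value is x = -14.

step 2, x = -14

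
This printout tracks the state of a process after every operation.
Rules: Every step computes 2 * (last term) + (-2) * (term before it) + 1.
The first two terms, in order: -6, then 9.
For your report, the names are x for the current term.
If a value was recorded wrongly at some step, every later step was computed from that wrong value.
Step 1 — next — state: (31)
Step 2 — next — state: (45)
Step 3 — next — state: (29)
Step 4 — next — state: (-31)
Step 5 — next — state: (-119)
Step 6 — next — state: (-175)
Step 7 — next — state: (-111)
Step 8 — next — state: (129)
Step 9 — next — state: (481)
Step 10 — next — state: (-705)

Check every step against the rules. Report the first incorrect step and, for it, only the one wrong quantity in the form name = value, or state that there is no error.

step 10, x = 705

Recomputing the run from the initial state:
step 1: x = 31
step 2: x = 45
step 3: x = 29
step 4: x = -31
step 5: x = -119
step 6: x = -175
step 7: x = -111
step 8: x = 129
step 9: x = 481
step 10: x = 705
The first disagreement with the printout is at step 10, where the value should be x = 705.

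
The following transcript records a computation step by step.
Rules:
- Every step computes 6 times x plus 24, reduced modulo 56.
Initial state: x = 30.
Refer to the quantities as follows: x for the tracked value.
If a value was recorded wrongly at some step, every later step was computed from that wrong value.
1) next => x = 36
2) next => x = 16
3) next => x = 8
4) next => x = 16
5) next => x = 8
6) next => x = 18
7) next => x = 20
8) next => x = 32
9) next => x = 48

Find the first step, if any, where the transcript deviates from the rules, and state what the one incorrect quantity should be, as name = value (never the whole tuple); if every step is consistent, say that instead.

step 1: x = (6*30 + 24) mod 56 = 36 -> agrees with the transcript
step 2: x = (6*36 + 24) mod 56 = 16 -> agrees with the transcript
step 3: x = (6*16 + 24) mod 56 = 8 -> consistent with the transcript
step 4: x = (6*8 + 24) mod 56 = 16 -> agrees with the transcript
step 5: x = (6*16 + 24) mod 56 = 8 -> consistent with the transcript
step 6: x = (6*8 + 24) mod 56 = 16 -> first mismatch against the transcript
The earliest wrong entry is at step 6: it should read x = 16.

step 6, x = 16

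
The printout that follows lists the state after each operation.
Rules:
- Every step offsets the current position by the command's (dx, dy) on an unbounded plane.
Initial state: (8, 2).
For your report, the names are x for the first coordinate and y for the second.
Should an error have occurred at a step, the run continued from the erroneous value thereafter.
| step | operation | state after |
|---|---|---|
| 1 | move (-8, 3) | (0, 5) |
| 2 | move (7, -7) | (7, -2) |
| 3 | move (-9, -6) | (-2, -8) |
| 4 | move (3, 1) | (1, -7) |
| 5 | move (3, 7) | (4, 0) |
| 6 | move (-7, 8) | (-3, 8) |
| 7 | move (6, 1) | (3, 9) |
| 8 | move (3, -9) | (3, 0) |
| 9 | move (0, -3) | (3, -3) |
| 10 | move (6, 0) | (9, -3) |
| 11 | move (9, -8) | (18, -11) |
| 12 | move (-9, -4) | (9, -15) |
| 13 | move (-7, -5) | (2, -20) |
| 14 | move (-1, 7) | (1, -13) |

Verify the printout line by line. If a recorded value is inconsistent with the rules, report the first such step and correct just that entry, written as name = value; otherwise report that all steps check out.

Recomputing the run from the initial state:
step 1: x = 0, y = 5
step 2: x = 7, y = -2
step 3: x = -2, y = -8
step 4: x = 1, y = -7
step 5: x = 4, y = 0
step 6: x = -3, y = 8
step 7: x = 3, y = 9
step 8: x = 6, y = 0
step 9: x = 6, y = -3
step 10: x = 12, y = -3
step 11: x = 21, y = -11
step 12: x = 12, y = -15
step 13: x = 5, y = -20
step 14: x = 4, y = -13
The first disagreement with the printout is at step 8, where the value should be x = 6.

step 8, x = 6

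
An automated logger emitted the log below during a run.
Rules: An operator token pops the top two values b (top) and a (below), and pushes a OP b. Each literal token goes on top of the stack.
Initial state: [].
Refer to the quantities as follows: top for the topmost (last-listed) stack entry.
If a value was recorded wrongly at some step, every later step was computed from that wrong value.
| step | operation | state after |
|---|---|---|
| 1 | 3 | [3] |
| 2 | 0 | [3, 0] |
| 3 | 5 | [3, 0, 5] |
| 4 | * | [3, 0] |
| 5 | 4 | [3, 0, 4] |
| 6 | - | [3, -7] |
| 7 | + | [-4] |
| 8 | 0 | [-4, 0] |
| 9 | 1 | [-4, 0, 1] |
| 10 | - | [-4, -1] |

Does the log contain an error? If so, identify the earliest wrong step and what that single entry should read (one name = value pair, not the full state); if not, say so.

Recomputing the run from the initial state:
step 1: [3]
step 2: [3, 0]
step 3: [3, 0, 5]
step 4: [3, 0]
step 5: [3, 0, 4]
step 6: [3, -4]
step 7: [-1]
step 8: [-1, 0]
step 9: [-1, 0, 1]
step 10: [-1, -1]
The first disagreement with the log is at step 6, where the value should be top = -4.

step 6, top = -4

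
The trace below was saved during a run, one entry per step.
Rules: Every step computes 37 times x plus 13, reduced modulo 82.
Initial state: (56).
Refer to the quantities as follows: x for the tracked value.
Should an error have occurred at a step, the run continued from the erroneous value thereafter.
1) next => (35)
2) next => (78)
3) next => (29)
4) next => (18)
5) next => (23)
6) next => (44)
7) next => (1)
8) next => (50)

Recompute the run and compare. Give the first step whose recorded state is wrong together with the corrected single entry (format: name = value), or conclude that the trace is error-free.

step 4, x = 20

1. x = (37*56 + 13) mod 82 = 35 (checks out)
2. x = (37*35 + 13) mod 82 = 78 (agrees with the trace)
3. x = (37*78 + 13) mod 82 = 29 (matches)
4. x = (37*29 + 13) mod 82 = 20 (this is not what the trace shows)
The earliest wrong entry is at step 4: it should read x = 20.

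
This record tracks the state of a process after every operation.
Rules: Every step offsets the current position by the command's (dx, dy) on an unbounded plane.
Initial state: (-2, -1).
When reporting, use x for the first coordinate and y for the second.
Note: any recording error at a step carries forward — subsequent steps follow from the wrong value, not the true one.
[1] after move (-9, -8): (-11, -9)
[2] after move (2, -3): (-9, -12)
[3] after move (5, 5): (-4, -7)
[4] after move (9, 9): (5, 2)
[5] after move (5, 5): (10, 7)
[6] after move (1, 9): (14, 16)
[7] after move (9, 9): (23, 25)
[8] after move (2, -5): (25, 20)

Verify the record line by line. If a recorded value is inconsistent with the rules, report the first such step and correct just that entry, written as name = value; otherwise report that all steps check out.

step 6, x = 11

step 1: x = -2 + (-9) = -11, y = -1 + (-8) = -9 -> checks out
step 2: x = -11 + (2) = -9, y = -9 + (-3) = -12 -> exactly as logged
step 3: x = -9 + (5) = -4, y = -12 + (5) = -7 -> confirmed correct
step 4: x = -4 + (9) = 5, y = -7 + (9) = 2 -> agrees with the record
step 5: x = 5 + (5) = 10, y = 2 + (5) = 7 -> verified
step 6: x = 10 + (1) = 11, y = 7 + (9) = 16 -> the record has a different value
Step 6 is the first one off; corrected, x = 11.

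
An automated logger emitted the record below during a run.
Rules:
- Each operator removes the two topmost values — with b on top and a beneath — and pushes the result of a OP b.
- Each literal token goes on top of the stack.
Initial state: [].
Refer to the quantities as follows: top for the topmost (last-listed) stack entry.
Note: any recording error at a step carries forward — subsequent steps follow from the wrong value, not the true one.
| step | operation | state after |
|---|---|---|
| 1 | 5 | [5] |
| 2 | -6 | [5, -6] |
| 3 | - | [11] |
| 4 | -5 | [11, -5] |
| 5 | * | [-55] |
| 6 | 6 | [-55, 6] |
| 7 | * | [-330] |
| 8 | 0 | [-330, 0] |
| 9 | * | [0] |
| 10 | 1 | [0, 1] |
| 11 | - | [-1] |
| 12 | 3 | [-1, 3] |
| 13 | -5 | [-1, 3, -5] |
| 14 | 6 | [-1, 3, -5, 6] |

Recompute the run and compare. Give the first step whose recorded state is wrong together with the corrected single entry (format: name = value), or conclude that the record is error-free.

step 1: push 5: top = 5 -> confirmed correct
step 2: push -6: top = -6 -> same as recorded
step 3: 5 - -6 = 11 -> consistent with the record
step 4: push -5: top = -5 -> matches
step 5: 11 * -5 = -55 -> checks out
step 6: push 6: top = 6 -> same as recorded
step 7: -55 * 6 = -330 -> agrees with the record
step 8: push 0: top = 0 -> agrees with the record
step 9: -330 * 0 = 0 -> no discrepancy
step 10: push 1: top = 1 -> same as recorded
step 11: 0 - 1 = -1 -> verified
step 12: push 3: top = 3 -> consistent with the record
step 13: push -5: top = -5 -> no discrepancy
step 14: push 6: top = 6 -> same as recorded
Each recorded entry agrees with the recomputation.

no error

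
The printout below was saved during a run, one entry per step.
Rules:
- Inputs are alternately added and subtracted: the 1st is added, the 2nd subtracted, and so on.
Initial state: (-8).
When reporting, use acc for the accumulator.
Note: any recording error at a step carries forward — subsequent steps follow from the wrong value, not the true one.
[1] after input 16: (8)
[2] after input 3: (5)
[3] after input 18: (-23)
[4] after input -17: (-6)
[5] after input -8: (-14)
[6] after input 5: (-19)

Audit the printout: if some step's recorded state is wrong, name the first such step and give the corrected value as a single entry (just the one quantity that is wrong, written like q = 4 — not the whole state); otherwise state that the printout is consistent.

step 3, acc = 23

step 1: acc = -8 + 16 = 8 -> agrees with the printout
step 2: acc = 8 - 3 = 5 -> confirmed correct
step 3: acc = 5 + 18 = 23 -> first mismatch against the printout
The earliest wrong entry is at step 3: it should read acc = 23.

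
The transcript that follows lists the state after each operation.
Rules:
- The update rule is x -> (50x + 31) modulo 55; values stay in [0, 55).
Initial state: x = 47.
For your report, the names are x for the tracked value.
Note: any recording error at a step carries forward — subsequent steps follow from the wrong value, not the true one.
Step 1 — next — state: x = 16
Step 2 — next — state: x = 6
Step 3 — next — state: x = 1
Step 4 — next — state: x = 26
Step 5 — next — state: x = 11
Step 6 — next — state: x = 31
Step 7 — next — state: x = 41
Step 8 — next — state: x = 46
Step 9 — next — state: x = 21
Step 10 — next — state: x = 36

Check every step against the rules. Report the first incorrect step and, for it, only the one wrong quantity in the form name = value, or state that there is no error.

no error

step 1: x = (50*47 + 31) mod 55 = 16 -> agrees with the transcript
step 2: x = (50*16 + 31) mod 55 = 6 -> in agreement
step 3: x = (50*6 + 31) mod 55 = 1 -> agrees with the transcript
step 4: x = (50*1 + 31) mod 55 = 26 -> agrees with the transcript
step 5: x = (50*26 + 31) mod 55 = 11 -> exactly as logged
step 6: x = (50*11 + 31) mod 55 = 31 -> exactly as logged
step 7: x = (50*31 + 31) mod 55 = 41 -> same as recorded
step 8: x = (50*41 + 31) mod 55 = 46 -> same as recorded
step 9: x = (50*46 + 31) mod 55 = 21 -> in agreement
step 10: x = (50*21 + 31) mod 55 = 36 -> checks out
All steps check out; nothing to correct.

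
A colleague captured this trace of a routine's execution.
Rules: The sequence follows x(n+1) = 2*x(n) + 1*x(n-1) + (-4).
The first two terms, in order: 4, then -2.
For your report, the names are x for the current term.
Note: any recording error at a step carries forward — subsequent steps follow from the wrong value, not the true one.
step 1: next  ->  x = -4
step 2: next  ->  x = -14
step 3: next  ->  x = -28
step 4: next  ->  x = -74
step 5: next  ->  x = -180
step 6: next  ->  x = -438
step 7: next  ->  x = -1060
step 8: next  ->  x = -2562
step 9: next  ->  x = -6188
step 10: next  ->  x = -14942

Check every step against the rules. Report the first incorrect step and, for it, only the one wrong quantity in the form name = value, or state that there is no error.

step 3, x = -36

Recomputing the run from the initial state:
step 1: x = -4
step 2: x = -14
step 3: x = -36
step 4: x = -90
step 5: x = -220
step 6: x = -534
step 7: x = -1292
step 8: x = -3122
step 9: x = -7540
step 10: x = -18206
The first disagreement with the trace is at step 3, where the value should be x = -36.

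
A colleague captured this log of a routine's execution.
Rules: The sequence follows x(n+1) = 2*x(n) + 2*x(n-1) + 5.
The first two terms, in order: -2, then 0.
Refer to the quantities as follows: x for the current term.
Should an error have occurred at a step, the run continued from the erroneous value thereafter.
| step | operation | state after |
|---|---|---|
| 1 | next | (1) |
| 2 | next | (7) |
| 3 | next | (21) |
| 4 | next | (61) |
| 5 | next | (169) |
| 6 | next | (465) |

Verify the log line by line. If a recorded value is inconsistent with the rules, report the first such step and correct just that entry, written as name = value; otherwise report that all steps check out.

no error

Step 1: x = 2*(0) + (2)*(-2) + (5) = 1 — verified.
Step 2: x = 2*(1) + (2)*(0) + (5) = 7 — verified.
Step 3: x = 2*(7) + (2)*(1) + (5) = 21 — verified.
Step 4: x = 2*(21) + (2)*(7) + (5) = 61 — consistent with the log.
Step 5: x = 2*(61) + (2)*(21) + (5) = 169 — matches.
Step 6: x = 2*(169) + (2)*(61) + (5) = 465 — in agreement.
Nothing is out of place; the run is error-free.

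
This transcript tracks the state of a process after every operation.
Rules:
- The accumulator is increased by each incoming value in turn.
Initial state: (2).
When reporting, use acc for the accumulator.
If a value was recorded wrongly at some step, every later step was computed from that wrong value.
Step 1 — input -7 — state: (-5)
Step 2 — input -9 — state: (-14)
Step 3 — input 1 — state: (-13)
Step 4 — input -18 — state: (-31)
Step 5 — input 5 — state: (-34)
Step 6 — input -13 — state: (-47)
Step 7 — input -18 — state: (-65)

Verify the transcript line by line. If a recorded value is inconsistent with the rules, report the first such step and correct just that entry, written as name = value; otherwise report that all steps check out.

1. acc = 2 + -7 = -5 (same as recorded)
2. acc = -5 + -9 = -14 (matches)
3. acc = -14 + 1 = -13 (no discrepancy)
4. acc = -13 + -18 = -31 (exactly as logged)
5. acc = -31 + 5 = -26 (this is not what the transcript shows)
Step 5 is the first one off; corrected, acc = -26.

step 5, acc = -26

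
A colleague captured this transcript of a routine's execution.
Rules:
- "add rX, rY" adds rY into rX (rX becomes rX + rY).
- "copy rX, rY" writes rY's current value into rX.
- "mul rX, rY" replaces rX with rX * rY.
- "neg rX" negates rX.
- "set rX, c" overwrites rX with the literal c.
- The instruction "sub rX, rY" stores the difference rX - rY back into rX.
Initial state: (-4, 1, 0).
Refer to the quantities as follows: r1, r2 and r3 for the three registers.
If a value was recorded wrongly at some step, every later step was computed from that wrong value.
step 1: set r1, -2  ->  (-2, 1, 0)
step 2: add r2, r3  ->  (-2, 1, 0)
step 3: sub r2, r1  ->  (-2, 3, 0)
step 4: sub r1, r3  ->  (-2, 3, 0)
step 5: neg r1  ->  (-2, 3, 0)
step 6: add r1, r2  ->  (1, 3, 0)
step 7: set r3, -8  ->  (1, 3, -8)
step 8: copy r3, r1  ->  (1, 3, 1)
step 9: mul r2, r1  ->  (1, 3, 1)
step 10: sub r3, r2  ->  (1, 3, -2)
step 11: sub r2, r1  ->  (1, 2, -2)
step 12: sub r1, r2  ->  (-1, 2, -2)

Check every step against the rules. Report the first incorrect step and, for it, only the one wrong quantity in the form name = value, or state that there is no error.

Step 1: r1 = -2 — matches.
Step 2: r2 = 1 + 0 = 1 — matches.
Step 3: r2 = 1 - -2 = 3 — in agreement.
Step 4: r1 = -2 - 0 = -2 — exactly as logged.
Step 5: r1 = -(-2) = 2 — a discrepancy with the transcript.
So the first discrepancy is step 5, where the right value is r1 = 2.

step 5, r1 = 2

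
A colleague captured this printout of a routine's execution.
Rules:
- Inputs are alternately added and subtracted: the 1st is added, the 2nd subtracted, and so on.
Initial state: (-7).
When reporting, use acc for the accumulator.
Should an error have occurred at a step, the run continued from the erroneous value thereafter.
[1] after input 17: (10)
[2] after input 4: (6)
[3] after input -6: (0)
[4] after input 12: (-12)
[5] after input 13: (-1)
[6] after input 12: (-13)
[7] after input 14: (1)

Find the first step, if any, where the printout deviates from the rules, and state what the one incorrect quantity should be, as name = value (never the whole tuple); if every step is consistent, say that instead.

step 5, acc = 1

1. acc = -7 + 17 = 10 (agrees with the printout)
2. acc = 10 - 4 = 6 (consistent with the printout)
3. acc = 6 + -6 = 0 (same as recorded)
4. acc = 0 - 12 = -12 (exactly as logged)
5. acc = -12 + 13 = 1 (the printout disagrees here)
First incorrect step: 5; the correct value is acc = 1.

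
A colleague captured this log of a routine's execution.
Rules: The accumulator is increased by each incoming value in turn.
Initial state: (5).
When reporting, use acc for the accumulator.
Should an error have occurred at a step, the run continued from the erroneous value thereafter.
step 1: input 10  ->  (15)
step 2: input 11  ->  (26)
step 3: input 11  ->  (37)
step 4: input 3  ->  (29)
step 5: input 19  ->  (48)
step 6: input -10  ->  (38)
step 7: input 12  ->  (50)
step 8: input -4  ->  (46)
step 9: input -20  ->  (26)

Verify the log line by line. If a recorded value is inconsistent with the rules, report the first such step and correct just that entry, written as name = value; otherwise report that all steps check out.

Recomputing the run from the initial state:
step 1: acc = 15
step 2: acc = 26
step 3: acc = 37
step 4: acc = 40
step 5: acc = 59
step 6: acc = 49
step 7: acc = 61
step 8: acc = 57
step 9: acc = 37
The first disagreement with the log is at step 4, where the value should be acc = 40.

step 4, acc = 40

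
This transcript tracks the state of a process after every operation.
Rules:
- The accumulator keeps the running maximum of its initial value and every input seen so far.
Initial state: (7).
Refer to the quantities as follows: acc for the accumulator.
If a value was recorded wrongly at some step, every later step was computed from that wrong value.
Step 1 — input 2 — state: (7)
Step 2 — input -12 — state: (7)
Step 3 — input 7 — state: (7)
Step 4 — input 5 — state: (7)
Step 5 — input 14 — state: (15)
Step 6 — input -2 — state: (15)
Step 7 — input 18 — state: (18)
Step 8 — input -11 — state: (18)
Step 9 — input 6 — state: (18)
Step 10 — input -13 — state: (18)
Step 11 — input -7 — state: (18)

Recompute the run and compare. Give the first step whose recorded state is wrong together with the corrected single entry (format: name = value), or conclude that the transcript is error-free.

step 5, acc = 14

Recomputing the run from the initial state:
step 1: acc = 7
step 2: acc = 7
step 3: acc = 7
step 4: acc = 7
step 5: acc = 14
step 6: acc = 14
step 7: acc = 18
step 8: acc = 18
step 9: acc = 18
step 10: acc = 18
step 11: acc = 18
The first disagreement with the transcript is at step 5, where the value should be acc = 14.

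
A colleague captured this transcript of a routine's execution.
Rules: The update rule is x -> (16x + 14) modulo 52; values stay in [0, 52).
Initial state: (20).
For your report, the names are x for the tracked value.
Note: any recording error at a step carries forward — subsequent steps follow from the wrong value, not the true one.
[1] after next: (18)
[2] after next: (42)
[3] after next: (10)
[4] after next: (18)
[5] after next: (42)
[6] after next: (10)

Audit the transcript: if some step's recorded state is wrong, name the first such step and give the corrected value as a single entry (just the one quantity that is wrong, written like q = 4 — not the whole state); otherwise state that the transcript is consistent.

step 1: x = (16*20 + 14) mod 52 = 22 -> not what was recorded
The earliest wrong entry is at step 1: it should read x = 22.

step 1, x = 22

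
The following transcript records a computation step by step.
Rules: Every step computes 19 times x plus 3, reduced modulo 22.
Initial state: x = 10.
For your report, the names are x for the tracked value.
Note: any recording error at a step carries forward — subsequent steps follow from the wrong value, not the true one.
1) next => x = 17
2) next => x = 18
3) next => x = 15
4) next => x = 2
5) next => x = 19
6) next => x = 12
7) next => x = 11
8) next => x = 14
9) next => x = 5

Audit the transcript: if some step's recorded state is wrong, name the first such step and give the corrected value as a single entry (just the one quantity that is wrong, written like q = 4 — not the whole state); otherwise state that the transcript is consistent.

Recomputing the run from the initial state:
step 1: x = 17
step 2: x = 18
step 3: x = 15
step 4: x = 2
step 5: x = 19
step 6: x = 12
step 7: x = 11
step 8: x = 14
step 9: x = 5
This matches the transcript at every step.

no error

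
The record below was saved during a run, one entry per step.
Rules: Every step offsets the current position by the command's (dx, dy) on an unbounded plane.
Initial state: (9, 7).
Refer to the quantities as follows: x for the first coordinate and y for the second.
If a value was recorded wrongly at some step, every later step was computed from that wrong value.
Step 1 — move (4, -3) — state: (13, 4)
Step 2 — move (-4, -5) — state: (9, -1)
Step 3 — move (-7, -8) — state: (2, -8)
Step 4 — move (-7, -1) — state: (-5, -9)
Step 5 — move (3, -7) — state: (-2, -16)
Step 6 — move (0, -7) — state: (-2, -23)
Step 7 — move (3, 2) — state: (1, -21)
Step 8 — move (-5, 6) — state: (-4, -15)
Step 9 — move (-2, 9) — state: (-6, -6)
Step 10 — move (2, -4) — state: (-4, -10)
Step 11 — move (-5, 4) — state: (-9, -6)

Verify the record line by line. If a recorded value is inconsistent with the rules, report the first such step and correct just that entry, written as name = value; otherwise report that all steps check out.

step 3, y = -9

step 1: x = 9 + (4) = 13, y = 7 + (-3) = 4 -> verified
step 2: x = 13 + (-4) = 9, y = 4 + (-5) = -1 -> agrees with the record
step 3: x = 9 + (-7) = 2, y = -1 + (-8) = -9 -> a discrepancy with the record
First deviation found at step 3; the corrected entry is y = -9.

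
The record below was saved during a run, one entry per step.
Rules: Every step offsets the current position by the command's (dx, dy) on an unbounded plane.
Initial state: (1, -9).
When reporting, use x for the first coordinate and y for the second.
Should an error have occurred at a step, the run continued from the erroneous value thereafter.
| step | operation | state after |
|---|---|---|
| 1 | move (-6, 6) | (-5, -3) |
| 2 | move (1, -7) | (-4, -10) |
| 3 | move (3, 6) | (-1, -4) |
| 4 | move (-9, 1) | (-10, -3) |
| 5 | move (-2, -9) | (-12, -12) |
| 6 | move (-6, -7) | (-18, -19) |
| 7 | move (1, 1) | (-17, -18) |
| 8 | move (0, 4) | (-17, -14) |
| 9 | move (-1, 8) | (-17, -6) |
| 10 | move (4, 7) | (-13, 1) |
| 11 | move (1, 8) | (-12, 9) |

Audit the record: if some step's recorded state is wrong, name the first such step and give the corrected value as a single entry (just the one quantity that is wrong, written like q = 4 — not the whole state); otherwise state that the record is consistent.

Recomputing the run from the initial state:
step 1: x = -5, y = -3
step 2: x = -4, y = -10
step 3: x = -1, y = -4
step 4: x = -10, y = -3
step 5: x = -12, y = -12
step 6: x = -18, y = -19
step 7: x = -17, y = -18
step 8: x = -17, y = -14
step 9: x = -18, y = -6
step 10: x = -14, y = 1
step 11: x = -13, y = 9
The first disagreement with the record is at step 9, where the value should be x = -18.

step 9, x = -18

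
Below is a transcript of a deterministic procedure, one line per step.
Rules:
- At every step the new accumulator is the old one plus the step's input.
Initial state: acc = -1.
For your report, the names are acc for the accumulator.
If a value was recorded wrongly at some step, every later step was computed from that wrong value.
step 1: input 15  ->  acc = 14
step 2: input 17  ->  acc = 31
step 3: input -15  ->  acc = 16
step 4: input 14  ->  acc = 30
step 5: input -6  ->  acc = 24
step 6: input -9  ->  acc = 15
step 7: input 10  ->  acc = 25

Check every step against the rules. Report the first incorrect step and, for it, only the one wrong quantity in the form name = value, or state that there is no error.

no error

step 1: acc = -1 + 15 = 14 -> verified
step 2: acc = 14 + 17 = 31 -> matches
step 3: acc = 31 + -15 = 16 -> verified
step 4: acc = 16 + 14 = 30 -> confirmed correct
step 5: acc = 30 + -6 = 24 -> checks out
step 6: acc = 24 + -9 = 15 -> checks out
step 7: acc = 15 + 10 = 25 -> consistent with the transcript
Every step is consistent.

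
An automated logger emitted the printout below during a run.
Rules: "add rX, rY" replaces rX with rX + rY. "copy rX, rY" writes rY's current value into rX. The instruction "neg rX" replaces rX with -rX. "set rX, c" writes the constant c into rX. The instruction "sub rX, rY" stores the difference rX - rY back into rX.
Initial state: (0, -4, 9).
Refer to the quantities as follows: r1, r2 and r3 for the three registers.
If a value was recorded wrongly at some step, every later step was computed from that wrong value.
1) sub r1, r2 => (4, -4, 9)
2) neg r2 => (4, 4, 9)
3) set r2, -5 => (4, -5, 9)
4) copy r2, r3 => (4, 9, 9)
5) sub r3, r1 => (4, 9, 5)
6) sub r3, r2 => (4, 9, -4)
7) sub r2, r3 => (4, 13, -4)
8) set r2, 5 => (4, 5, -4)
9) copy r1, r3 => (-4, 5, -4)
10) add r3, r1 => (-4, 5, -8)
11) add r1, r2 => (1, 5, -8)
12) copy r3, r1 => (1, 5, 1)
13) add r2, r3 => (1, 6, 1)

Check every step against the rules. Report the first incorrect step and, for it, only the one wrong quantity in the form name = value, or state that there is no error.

no error

Recomputing the run from the initial state:
step 1: r1 = 4, r2 = -4, r3 = 9
step 2: r1 = 4, r2 = 4, r3 = 9
step 3: r1 = 4, r2 = -5, r3 = 9
step 4: r1 = 4, r2 = 9, r3 = 9
step 5: r1 = 4, r2 = 9, r3 = 5
step 6: r1 = 4, r2 = 9, r3 = -4
step 7: r1 = 4, r2 = 13, r3 = -4
step 8: r1 = 4, r2 = 5, r3 = -4
step 9: r1 = -4, r2 = 5, r3 = -4
step 10: r1 = -4, r2 = 5, r3 = -8
step 11: r1 = 1, r2 = 5, r3 = -8
step 12: r1 = 1, r2 = 5, r3 = 1
step 13: r1 = 1, r2 = 6, r3 = 1
This matches the printout at every step.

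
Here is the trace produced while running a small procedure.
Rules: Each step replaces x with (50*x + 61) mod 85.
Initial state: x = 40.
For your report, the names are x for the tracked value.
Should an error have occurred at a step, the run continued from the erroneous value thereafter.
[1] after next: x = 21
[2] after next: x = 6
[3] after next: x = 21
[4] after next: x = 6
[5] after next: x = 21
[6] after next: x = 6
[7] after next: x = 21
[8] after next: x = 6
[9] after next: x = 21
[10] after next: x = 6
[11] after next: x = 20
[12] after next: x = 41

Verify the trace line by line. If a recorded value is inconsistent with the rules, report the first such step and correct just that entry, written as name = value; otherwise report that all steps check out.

step 11, x = 21

Step 1: x = (50*40 + 61) mod 85 = 21 — consistent with the trace.
Step 2: x = (50*21 + 61) mod 85 = 6 — confirmed correct.
Step 3: x = (50*6 + 61) mod 85 = 21 — matches.
Step 4: x = (50*21 + 61) mod 85 = 6 — same as recorded.
Step 5: x = (50*6 + 61) mod 85 = 21 — no discrepancy.
Step 6: x = (50*21 + 61) mod 85 = 6 — verified.
Step 7: x = (50*6 + 61) mod 85 = 21 — same as recorded.
Step 8: x = (50*21 + 61) mod 85 = 6 — confirmed correct.
Step 9: x = (50*6 + 61) mod 85 = 21 — matches.
Step 10: x = (50*21 + 61) mod 85 = 6 — no discrepancy.
Step 11: x = (50*6 + 61) mod 85 = 21 — the trace has a different value.
First deviation found at step 11; the corrected entry is x = 21.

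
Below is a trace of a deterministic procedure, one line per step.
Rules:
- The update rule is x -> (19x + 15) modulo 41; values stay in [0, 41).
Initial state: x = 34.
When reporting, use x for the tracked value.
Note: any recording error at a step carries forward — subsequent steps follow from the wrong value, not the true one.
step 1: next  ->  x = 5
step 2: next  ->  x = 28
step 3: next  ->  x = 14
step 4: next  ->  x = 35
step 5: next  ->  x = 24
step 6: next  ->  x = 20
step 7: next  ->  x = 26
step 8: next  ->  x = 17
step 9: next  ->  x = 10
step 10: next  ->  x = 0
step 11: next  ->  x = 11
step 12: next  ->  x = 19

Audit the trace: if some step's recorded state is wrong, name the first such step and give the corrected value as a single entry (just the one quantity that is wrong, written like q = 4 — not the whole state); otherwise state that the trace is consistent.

step 11, x = 15

Step 1: x = (19*34 + 15) mod 41 = 5 — same as recorded.
Step 2: x = (19*5 + 15) mod 41 = 28 — checks out.
Step 3: x = (19*28 + 15) mod 41 = 14 — no discrepancy.
Step 4: x = (19*14 + 15) mod 41 = 35 — verified.
Step 5: x = (19*35 + 15) mod 41 = 24 — consistent with the trace.
Step 6: x = (19*24 + 15) mod 41 = 20 — in agreement.
Step 7: x = (19*20 + 15) mod 41 = 26 — same as recorded.
Step 8: x = (19*26 + 15) mod 41 = 17 — agrees with the trace.
Step 9: x = (19*17 + 15) mod 41 = 10 — no discrepancy.
Step 10: x = (19*10 + 15) mod 41 = 0 — same as recorded.
Step 11: x = (19*0 + 15) mod 41 = 15 — the recorded entry deviates here.
So the first discrepancy is step 11, where the right value is x = 15.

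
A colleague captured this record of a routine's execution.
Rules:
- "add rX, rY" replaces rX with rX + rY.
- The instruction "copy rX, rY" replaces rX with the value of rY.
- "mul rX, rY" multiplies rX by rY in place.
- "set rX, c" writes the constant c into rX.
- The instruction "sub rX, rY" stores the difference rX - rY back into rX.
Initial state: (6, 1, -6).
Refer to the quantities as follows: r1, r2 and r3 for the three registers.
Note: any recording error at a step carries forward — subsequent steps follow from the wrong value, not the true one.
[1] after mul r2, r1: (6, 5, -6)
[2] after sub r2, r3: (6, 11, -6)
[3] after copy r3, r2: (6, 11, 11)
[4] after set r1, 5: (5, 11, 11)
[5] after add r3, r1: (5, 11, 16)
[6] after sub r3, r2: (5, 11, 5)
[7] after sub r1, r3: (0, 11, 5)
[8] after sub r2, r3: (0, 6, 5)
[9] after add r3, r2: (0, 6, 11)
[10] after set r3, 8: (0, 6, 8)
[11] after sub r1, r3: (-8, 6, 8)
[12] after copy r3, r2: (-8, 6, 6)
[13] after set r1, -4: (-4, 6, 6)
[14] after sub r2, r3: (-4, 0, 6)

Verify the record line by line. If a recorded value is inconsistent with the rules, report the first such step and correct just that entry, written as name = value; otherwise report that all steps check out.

1. r2 = 1 * 6 = 6 (a discrepancy with the record)
Conclusion: step 1 carries the first error; the entry should be r2 = 6.

step 1, r2 = 6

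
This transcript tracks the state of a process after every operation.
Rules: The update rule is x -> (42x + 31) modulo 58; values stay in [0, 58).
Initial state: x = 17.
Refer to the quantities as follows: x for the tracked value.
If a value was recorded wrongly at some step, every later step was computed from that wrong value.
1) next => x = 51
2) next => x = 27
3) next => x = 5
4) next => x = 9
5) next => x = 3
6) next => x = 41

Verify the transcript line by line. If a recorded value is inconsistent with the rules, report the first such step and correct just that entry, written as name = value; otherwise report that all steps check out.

1. x = (42*17 + 31) mod 58 = 49 (first mismatch against the transcript)
The earliest wrong entry is at step 1: it should read x = 49.

step 1, x = 49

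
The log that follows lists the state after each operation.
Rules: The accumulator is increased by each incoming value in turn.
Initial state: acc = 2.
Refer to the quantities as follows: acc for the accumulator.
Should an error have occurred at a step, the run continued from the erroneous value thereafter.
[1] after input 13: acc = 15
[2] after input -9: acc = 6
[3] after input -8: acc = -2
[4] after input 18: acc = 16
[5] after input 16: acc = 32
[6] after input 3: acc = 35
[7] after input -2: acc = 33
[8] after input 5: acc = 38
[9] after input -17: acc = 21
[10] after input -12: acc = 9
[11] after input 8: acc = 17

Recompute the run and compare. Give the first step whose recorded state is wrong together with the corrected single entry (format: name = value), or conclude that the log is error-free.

Recomputing the run from the initial state:
step 1: acc = 15
step 2: acc = 6
step 3: acc = -2
step 4: acc = 16
step 5: acc = 32
step 6: acc = 35
step 7: acc = 33
step 8: acc = 38
step 9: acc = 21
step 10: acc = 9
step 11: acc = 17
This matches the log at every step.

no error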